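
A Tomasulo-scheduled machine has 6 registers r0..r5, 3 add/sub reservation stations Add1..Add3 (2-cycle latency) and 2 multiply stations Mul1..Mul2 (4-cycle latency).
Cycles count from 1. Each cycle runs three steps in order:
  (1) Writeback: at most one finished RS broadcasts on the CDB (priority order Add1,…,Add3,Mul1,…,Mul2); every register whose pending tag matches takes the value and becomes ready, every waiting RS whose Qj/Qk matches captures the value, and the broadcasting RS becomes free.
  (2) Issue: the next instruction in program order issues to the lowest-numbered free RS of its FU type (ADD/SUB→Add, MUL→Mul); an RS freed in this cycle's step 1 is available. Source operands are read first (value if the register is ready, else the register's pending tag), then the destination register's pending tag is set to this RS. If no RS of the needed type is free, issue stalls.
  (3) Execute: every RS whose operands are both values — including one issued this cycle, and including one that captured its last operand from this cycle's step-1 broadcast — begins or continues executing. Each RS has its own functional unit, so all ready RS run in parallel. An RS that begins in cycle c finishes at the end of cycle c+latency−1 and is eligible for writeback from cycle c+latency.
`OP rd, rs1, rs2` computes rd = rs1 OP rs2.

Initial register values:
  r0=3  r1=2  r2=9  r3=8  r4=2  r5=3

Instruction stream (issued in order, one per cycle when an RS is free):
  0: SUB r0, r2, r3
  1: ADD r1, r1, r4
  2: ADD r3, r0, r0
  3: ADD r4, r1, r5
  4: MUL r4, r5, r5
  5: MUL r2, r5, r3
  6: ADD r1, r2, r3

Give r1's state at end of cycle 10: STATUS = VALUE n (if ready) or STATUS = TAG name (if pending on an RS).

STATUS = TAG Add1

c1: issue SUB r0<-Add1 | r0:Add1,r1:2,r2:9,r3:8,r4:2,r5:3
c2: issue ADD r1<-Add2 | r0:Add1,r1:Add2,r2:9,r3:8,r4:2,r5:3
c3: CDB Add1=1; issue ADD r3<-Add1 | r0:1,r1:Add2,r2:9,r3:Add1,r4:2,r5:3
c4: CDB Add2=4; issue ADD r4<-Add2 | r0:1,r1:4,r2:9,r3:Add1,r4:Add2,r5:3
c5: CDB Add1=2; issue MUL r4<-Mul1 | r0:1,r1:4,r2:9,r3:2,r4:Mul1,r5:3
c6: CDB Add2=7; issue MUL r2<-Mul2 | r0:1,r1:4,r2:Mul2,r3:2,r4:Mul1,r5:3
c7: issue ADD r1<-Add1 | r0:1,r1:Add1,r2:Mul2,r3:2,r4:Mul1,r5:3
c8: - | r0:1,r1:Add1,r2:Mul2,r3:2,r4:Mul1,r5:3
c9: CDB Mul1=9 | r0:1,r1:Add1,r2:Mul2,r3:2,r4:9,r5:3
c10: CDB Mul2=6 | r0:1,r1:Add1,r2:6,r3:2,r4:9,r5:3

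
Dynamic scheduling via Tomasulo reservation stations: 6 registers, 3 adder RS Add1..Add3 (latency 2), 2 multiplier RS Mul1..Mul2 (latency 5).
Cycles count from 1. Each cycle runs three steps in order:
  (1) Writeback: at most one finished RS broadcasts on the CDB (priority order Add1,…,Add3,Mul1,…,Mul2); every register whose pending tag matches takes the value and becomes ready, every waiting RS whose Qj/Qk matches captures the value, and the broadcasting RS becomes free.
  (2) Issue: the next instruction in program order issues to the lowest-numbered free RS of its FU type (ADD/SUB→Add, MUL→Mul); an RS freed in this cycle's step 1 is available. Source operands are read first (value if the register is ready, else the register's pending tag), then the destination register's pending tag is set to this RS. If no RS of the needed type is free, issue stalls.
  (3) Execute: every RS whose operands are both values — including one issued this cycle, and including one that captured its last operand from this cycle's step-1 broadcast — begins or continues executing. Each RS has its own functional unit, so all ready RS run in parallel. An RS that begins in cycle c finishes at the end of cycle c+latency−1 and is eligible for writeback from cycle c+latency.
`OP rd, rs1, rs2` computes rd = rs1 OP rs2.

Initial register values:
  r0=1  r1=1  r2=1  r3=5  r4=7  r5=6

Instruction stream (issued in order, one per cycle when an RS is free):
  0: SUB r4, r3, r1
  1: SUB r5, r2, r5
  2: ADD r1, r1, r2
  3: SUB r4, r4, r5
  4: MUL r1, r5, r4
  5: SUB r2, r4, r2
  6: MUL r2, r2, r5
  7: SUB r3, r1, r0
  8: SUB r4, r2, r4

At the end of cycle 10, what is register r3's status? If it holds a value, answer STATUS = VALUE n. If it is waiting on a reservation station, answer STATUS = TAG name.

STATUS = TAG Add1

c1: issue SUB r4<-Add1 | r0:1,r1:1,r2:1,r3:5,r4:Add1,r5:6
c2: issue SUB r5<-Add2 | r0:1,r1:1,r2:1,r3:5,r4:Add1,r5:Add2
c3: CDB Add1=4; issue ADD r1<-Add1 | r0:1,r1:Add1,r2:1,r3:5,r4:4,r5:Add2
c4: CDB Add2=-5; issue SUB r4<-Add2 | r0:1,r1:Add1,r2:1,r3:5,r4:Add2,r5:-5
c5: CDB Add1=2; issue MUL r1<-Mul1 | r0:1,r1:Mul1,r2:1,r3:5,r4:Add2,r5:-5
c6: CDB Add2=9; issue SUB r2<-Add1 | r0:1,r1:Mul1,r2:Add1,r3:5,r4:9,r5:-5
c7: issue MUL r2<-Mul2 | r0:1,r1:Mul1,r2:Mul2,r3:5,r4:9,r5:-5
c8: CDB Add1=8; issue SUB r3<-Add1 | r0:1,r1:Mul1,r2:Mul2,r3:Add1,r4:9,r5:-5
c9: issue SUB r4<-Add2 | r0:1,r1:Mul1,r2:Mul2,r3:Add1,r4:Add2,r5:-5
c10: - | r0:1,r1:Mul1,r2:Mul2,r3:Add1,r4:Add2,r5:-5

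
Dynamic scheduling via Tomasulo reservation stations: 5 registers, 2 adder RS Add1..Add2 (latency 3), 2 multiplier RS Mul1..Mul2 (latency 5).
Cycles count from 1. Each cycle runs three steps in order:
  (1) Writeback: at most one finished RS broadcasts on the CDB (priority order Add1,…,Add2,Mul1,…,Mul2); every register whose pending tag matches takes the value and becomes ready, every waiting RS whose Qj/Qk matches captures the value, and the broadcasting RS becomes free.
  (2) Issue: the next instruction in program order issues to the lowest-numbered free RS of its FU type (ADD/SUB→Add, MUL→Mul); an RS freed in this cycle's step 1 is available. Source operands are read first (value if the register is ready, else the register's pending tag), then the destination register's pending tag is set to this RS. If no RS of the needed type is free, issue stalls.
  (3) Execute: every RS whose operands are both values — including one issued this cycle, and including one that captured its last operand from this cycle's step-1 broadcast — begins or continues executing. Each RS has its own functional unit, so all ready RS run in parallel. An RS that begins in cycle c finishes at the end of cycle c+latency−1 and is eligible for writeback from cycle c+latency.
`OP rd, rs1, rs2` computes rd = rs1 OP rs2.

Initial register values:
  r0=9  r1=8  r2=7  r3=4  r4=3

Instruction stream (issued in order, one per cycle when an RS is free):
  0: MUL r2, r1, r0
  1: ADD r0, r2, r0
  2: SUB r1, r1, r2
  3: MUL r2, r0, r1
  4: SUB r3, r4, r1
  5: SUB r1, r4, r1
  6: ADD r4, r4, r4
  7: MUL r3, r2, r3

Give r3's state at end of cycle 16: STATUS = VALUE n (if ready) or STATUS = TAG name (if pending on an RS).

STATUS = TAG Mul1

cycle 1: issue MUL r2<-Mul1 // r0:9,r1:8,r2:Mul1,r3:4,r4:3
cycle 2: issue ADD r0<-Add1 // r0:Add1,r1:8,r2:Mul1,r3:4,r4:3
cycle 3: issue SUB r1<-Add2 // r0:Add1,r1:Add2,r2:Mul1,r3:4,r4:3
cycle 4: issue MUL r2<-Mul2 // r0:Add1,r1:Add2,r2:Mul2,r3:4,r4:3
cycle 5: stall // r0:Add1,r1:Add2,r2:Mul2,r3:4,r4:3
cycle 6: CDB Mul1=72; stall // r0:Add1,r1:Add2,r2:Mul2,r3:4,r4:3
cycle 7: stall // r0:Add1,r1:Add2,r2:Mul2,r3:4,r4:3
cycle 8: stall // r0:Add1,r1:Add2,r2:Mul2,r3:4,r4:3
cycle 9: CDB Add1=81; issue SUB r3<-Add1 // r0:81,r1:Add2,r2:Mul2,r3:Add1,r4:3
cycle 10: CDB Add2=-64; issue SUB r1<-Add2 // r0:81,r1:Add2,r2:Mul2,r3:Add1,r4:3
cycle 11: stall // r0:81,r1:Add2,r2:Mul2,r3:Add1,r4:3
cycle 12: stall // r0:81,r1:Add2,r2:Mul2,r3:Add1,r4:3
cycle 13: CDB Add1=67; issue ADD r4<-Add1 // r0:81,r1:Add2,r2:Mul2,r3:67,r4:Add1
cycle 14: CDB Add2=67; issue MUL r3<-Mul1 // r0:81,r1:67,r2:Mul2,r3:Mul1,r4:Add1
cycle 15: CDB Mul2=-5184 // r0:81,r1:67,r2:-5184,r3:Mul1,r4:Add1
cycle 16: CDB Add1=6 // r0:81,r1:67,r2:-5184,r3:Mul1,r4:6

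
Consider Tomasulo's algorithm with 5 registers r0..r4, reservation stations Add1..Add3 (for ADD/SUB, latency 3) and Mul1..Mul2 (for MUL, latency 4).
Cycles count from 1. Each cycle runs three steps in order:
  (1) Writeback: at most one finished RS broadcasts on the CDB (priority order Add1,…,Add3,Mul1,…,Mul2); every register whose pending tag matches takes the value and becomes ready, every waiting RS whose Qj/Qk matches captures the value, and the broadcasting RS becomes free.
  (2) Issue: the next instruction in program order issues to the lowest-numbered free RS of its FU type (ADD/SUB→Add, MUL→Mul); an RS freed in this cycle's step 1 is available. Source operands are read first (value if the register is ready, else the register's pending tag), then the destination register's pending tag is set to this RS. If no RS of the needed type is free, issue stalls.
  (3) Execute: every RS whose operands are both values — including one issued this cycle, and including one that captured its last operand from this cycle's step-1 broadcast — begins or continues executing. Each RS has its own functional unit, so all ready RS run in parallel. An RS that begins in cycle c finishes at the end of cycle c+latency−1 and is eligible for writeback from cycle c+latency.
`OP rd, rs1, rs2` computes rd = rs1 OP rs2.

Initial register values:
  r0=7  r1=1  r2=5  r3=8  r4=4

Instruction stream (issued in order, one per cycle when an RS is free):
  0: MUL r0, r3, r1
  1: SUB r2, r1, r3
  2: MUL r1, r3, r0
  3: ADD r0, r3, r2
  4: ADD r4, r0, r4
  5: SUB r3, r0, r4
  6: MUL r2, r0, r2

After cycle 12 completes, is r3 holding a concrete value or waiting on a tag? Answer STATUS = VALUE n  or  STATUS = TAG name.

  c1: issue MUL r0<-Mul1  regs: r0:Mul1,r1:1,r2:5,r3:8,r4:4
  c2: issue SUB r2<-Add1  regs: r0:Mul1,r1:1,r2:Add1,r3:8,r4:4
  c3: issue MUL r1<-Mul2  regs: r0:Mul1,r1:Mul2,r2:Add1,r3:8,r4:4
  c4: issue ADD r0<-Add2  regs: r0:Add2,r1:Mul2,r2:Add1,r3:8,r4:4
  c5: CDB Add1=-7; issue ADD r4<-Add1  regs: r0:Add2,r1:Mul2,r2:-7,r3:8,r4:Add1
  c6: CDB Mul1=8; issue SUB r3<-Add3  regs: r0:Add2,r1:Mul2,r2:-7,r3:Add3,r4:Add1
  c7: issue MUL r2<-Mul1  regs: r0:Add2,r1:Mul2,r2:Mul1,r3:Add3,r4:Add1
  c8: CDB Add2=1  regs: r0:1,r1:Mul2,r2:Mul1,r3:Add3,r4:Add1
  c9: -  regs: r0:1,r1:Mul2,r2:Mul1,r3:Add3,r4:Add1
  c10: CDB Mul2=64  regs: r0:1,r1:64,r2:Mul1,r3:Add3,r4:Add1
  c11: CDB Add1=5  regs: r0:1,r1:64,r2:Mul1,r3:Add3,r4:5
  c12: CDB Mul1=-7  regs: r0:1,r1:64,r2:-7,r3:Add3,r4:5

STATUS = TAG Add3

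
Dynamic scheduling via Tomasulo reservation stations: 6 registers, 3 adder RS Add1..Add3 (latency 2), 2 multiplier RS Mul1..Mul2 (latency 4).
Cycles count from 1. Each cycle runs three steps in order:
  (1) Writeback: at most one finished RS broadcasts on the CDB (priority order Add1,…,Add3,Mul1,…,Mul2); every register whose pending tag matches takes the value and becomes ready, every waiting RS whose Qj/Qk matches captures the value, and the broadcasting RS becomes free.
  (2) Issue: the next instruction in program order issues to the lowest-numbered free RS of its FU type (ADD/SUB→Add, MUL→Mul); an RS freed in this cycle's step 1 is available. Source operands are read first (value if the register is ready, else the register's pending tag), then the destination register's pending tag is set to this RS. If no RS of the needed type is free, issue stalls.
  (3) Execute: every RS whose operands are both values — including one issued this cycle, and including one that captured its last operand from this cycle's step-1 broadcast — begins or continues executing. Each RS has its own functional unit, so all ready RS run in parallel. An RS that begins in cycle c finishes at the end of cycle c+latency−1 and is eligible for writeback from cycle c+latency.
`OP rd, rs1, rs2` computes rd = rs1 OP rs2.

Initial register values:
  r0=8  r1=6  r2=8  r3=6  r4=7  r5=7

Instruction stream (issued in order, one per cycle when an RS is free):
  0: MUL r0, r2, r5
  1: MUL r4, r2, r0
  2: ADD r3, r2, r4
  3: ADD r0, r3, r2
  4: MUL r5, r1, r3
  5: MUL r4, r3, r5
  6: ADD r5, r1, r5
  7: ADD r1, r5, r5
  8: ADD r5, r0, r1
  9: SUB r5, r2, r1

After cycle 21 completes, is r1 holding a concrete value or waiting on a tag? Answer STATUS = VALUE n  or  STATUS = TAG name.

c1: issue MUL r0<-Mul1 | r0:Mul1,r1:6,r2:8,r3:6,r4:7,r5:7
c2: issue MUL r4<-Mul2 | r0:Mul1,r1:6,r2:8,r3:6,r4:Mul2,r5:7
c3: issue ADD r3<-Add1 | r0:Mul1,r1:6,r2:8,r3:Add1,r4:Mul2,r5:7
c4: issue ADD r0<-Add2 | r0:Add2,r1:6,r2:8,r3:Add1,r4:Mul2,r5:7
c5: CDB Mul1=56; issue MUL r5<-Mul1 | r0:Add2,r1:6,r2:8,r3:Add1,r4:Mul2,r5:Mul1
c6: stall | r0:Add2,r1:6,r2:8,r3:Add1,r4:Mul2,r5:Mul1
c7: stall | r0:Add2,r1:6,r2:8,r3:Add1,r4:Mul2,r5:Mul1
c8: stall | r0:Add2,r1:6,r2:8,r3:Add1,r4:Mul2,r5:Mul1
c9: CDB Mul2=448; issue MUL r4<-Mul2 | r0:Add2,r1:6,r2:8,r3:Add1,r4:Mul2,r5:Mul1
c10: issue ADD r5<-Add3 | r0:Add2,r1:6,r2:8,r3:Add1,r4:Mul2,r5:Add3
c11: CDB Add1=456; issue ADD r1<-Add1 | r0:Add2,r1:Add1,r2:8,r3:456,r4:Mul2,r5:Add3
c12: stall | r0:Add2,r1:Add1,r2:8,r3:456,r4:Mul2,r5:Add3
c13: CDB Add2=464; issue ADD r5<-Add2 | r0:464,r1:Add1,r2:8,r3:456,r4:Mul2,r5:Add2
c14: stall | r0:464,r1:Add1,r2:8,r3:456,r4:Mul2,r5:Add2
c15: CDB Mul1=2736; stall | r0:464,r1:Add1,r2:8,r3:456,r4:Mul2,r5:Add2
c16: stall | r0:464,r1:Add1,r2:8,r3:456,r4:Mul2,r5:Add2
c17: CDB Add3=2742; issue SUB r5<-Add3 | r0:464,r1:Add1,r2:8,r3:456,r4:Mul2,r5:Add3
c18: - | r0:464,r1:Add1,r2:8,r3:456,r4:Mul2,r5:Add3
c19: CDB Add1=5484 | r0:464,r1:5484,r2:8,r3:456,r4:Mul2,r5:Add3
c20: CDB Mul2=1247616 | r0:464,r1:5484,r2:8,r3:456,r4:1247616,r5:Add3
c21: CDB Add2=5948 | r0:464,r1:5484,r2:8,r3:456,r4:1247616,r5:Add3

STATUS = VALUE 5484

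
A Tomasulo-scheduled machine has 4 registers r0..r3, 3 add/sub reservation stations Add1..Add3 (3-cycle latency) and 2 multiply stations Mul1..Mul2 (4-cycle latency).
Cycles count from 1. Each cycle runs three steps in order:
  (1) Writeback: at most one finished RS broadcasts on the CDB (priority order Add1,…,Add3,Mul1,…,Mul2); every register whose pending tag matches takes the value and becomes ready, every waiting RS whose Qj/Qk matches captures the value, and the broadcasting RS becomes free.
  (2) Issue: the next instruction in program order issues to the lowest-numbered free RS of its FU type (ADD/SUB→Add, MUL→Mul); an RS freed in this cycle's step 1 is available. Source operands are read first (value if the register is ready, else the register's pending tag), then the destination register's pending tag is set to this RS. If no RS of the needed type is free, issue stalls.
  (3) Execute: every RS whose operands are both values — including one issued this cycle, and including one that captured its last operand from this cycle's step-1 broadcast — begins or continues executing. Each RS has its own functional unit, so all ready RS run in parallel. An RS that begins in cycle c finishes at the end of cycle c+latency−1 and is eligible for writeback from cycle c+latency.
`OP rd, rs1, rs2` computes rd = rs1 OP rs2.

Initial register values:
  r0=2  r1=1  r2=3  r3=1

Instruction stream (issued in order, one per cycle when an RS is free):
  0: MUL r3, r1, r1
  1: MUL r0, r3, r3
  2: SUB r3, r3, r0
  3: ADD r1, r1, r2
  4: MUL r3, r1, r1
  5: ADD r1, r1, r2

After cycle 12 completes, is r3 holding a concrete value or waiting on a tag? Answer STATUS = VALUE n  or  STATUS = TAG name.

  c1: issue MUL r3<-Mul1  regs: r0:2,r1:1,r2:3,r3:Mul1
  c2: issue MUL r0<-Mul2  regs: r0:Mul2,r1:1,r2:3,r3:Mul1
  c3: issue SUB r3<-Add1  regs: r0:Mul2,r1:1,r2:3,r3:Add1
  c4: issue ADD r1<-Add2  regs: r0:Mul2,r1:Add2,r2:3,r3:Add1
  c5: CDB Mul1=1; issue MUL r3<-Mul1  regs: r0:Mul2,r1:Add2,r2:3,r3:Mul1
  c6: issue ADD r1<-Add3  regs: r0:Mul2,r1:Add3,r2:3,r3:Mul1
  c7: CDB Add2=4  regs: r0:Mul2,r1:Add3,r2:3,r3:Mul1
  c8: -  regs: r0:Mul2,r1:Add3,r2:3,r3:Mul1
  c9: CDB Mul2=1  regs: r0:1,r1:Add3,r2:3,r3:Mul1
  c10: CDB Add3=7  regs: r0:1,r1:7,r2:3,r3:Mul1
  c11: CDB Mul1=16  regs: r0:1,r1:7,r2:3,r3:16
  c12: CDB Add1=0  regs: r0:1,r1:7,r2:3,r3:16

STATUS = VALUE 16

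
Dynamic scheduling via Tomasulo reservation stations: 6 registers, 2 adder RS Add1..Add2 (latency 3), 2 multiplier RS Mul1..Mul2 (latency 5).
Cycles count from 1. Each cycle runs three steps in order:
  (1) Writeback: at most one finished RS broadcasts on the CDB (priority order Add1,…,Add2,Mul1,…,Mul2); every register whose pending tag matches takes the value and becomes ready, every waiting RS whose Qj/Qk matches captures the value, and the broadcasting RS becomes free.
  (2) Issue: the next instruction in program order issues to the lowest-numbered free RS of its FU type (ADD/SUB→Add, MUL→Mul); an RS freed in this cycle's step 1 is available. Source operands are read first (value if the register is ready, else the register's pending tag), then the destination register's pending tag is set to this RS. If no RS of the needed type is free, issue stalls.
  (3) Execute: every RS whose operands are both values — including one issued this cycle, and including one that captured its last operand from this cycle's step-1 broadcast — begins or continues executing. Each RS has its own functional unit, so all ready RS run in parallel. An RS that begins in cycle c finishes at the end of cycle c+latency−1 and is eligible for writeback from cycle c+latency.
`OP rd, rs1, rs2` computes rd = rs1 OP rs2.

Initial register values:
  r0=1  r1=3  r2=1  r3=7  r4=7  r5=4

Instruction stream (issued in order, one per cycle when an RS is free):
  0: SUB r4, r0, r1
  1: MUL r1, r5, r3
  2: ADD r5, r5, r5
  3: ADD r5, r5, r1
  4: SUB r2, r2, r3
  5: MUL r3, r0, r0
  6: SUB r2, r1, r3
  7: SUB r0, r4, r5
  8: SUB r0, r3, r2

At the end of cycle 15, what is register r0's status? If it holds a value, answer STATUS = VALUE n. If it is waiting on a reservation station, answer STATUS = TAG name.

c1: issue SUB r4<-Add1 | r0:1,r1:3,r2:1,r3:7,r4:Add1,r5:4
c2: issue MUL r1<-Mul1 | r0:1,r1:Mul1,r2:1,r3:7,r4:Add1,r5:4
c3: issue ADD r5<-Add2 | r0:1,r1:Mul1,r2:1,r3:7,r4:Add1,r5:Add2
c4: CDB Add1=-2; issue ADD r5<-Add1 | r0:1,r1:Mul1,r2:1,r3:7,r4:-2,r5:Add1
c5: stall | r0:1,r1:Mul1,r2:1,r3:7,r4:-2,r5:Add1
c6: CDB Add2=8; issue SUB r2<-Add2 | r0:1,r1:Mul1,r2:Add2,r3:7,r4:-2,r5:Add1
c7: CDB Mul1=28; issue MUL r3<-Mul1 | r0:1,r1:28,r2:Add2,r3:Mul1,r4:-2,r5:Add1
c8: stall | r0:1,r1:28,r2:Add2,r3:Mul1,r4:-2,r5:Add1
c9: CDB Add2=-6; issue SUB r2<-Add2 | r0:1,r1:28,r2:Add2,r3:Mul1,r4:-2,r5:Add1
c10: CDB Add1=36; issue SUB r0<-Add1 | r0:Add1,r1:28,r2:Add2,r3:Mul1,r4:-2,r5:36
c11: stall | r0:Add1,r1:28,r2:Add2,r3:Mul1,r4:-2,r5:36
c12: CDB Mul1=1; stall | r0:Add1,r1:28,r2:Add2,r3:1,r4:-2,r5:36
c13: CDB Add1=-38; issue SUB r0<-Add1 | r0:Add1,r1:28,r2:Add2,r3:1,r4:-2,r5:36
c14: - | r0:Add1,r1:28,r2:Add2,r3:1,r4:-2,r5:36
c15: CDB Add2=27 | r0:Add1,r1:28,r2:27,r3:1,r4:-2,r5:36

STATUS = TAG Add1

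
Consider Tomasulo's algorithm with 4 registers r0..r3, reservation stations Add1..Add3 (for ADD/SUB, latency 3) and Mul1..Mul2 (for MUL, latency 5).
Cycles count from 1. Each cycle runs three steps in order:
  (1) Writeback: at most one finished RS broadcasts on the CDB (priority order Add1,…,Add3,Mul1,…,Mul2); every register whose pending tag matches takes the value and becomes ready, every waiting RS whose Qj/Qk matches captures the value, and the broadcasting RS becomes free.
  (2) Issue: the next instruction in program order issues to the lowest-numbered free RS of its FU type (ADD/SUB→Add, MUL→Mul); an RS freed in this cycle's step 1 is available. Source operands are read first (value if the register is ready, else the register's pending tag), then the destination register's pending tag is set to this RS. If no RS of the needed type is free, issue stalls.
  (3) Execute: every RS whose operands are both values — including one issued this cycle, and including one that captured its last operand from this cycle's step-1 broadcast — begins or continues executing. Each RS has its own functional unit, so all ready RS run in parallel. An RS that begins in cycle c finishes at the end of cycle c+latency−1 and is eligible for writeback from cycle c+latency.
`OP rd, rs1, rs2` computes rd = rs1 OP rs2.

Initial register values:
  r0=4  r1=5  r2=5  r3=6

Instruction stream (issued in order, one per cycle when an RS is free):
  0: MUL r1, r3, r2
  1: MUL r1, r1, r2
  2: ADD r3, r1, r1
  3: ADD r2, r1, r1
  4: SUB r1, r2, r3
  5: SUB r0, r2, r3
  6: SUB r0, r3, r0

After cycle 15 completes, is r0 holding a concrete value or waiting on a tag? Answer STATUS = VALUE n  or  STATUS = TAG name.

c1: issue MUL r1<-Mul1 | r0:4,r1:Mul1,r2:5,r3:6
c2: issue MUL r1<-Mul2 | r0:4,r1:Mul2,r2:5,r3:6
c3: issue ADD r3<-Add1 | r0:4,r1:Mul2,r2:5,r3:Add1
c4: issue ADD r2<-Add2 | r0:4,r1:Mul2,r2:Add2,r3:Add1
c5: issue SUB r1<-Add3 | r0:4,r1:Add3,r2:Add2,r3:Add1
c6: CDB Mul1=30; stall | r0:4,r1:Add3,r2:Add2,r3:Add1
c7: stall | r0:4,r1:Add3,r2:Add2,r3:Add1
c8: stall | r0:4,r1:Add3,r2:Add2,r3:Add1
c9: stall | r0:4,r1:Add3,r2:Add2,r3:Add1
c10: stall | r0:4,r1:Add3,r2:Add2,r3:Add1
c11: CDB Mul2=150; stall | r0:4,r1:Add3,r2:Add2,r3:Add1
c12: stall | r0:4,r1:Add3,r2:Add2,r3:Add1
c13: stall | r0:4,r1:Add3,r2:Add2,r3:Add1
c14: CDB Add1=300; issue SUB r0<-Add1 | r0:Add1,r1:Add3,r2:Add2,r3:300
c15: CDB Add2=300; issue SUB r0<-Add2 | r0:Add2,r1:Add3,r2:300,r3:300

STATUS = TAG Add2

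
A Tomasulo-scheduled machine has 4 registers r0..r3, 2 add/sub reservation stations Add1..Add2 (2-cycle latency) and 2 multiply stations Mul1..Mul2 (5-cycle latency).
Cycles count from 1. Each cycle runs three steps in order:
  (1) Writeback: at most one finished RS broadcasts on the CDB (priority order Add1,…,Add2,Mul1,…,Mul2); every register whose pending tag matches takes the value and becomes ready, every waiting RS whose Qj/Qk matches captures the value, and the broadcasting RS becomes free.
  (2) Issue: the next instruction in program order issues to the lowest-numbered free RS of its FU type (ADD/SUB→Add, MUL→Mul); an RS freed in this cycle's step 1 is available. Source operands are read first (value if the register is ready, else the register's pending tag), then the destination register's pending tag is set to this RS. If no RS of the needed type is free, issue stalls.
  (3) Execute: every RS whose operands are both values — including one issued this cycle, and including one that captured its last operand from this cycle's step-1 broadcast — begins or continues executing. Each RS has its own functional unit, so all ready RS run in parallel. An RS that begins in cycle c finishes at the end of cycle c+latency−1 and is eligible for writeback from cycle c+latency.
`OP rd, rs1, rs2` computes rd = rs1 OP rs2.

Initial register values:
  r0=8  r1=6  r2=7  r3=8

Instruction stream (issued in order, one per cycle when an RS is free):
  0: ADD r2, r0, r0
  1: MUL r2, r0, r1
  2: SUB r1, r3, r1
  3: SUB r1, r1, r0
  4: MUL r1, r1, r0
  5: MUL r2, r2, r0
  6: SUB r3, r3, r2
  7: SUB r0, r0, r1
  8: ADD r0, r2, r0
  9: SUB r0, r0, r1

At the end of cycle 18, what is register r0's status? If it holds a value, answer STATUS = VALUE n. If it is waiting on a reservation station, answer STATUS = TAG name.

STATUS = VALUE 488

  c1: issue ADD r2<-Add1  regs: r0:8,r1:6,r2:Add1,r3:8
  c2: issue MUL r2<-Mul1  regs: r0:8,r1:6,r2:Mul1,r3:8
  c3: CDB Add1=16; issue SUB r1<-Add1  regs: r0:8,r1:Add1,r2:Mul1,r3:8
  c4: issue SUB r1<-Add2  regs: r0:8,r1:Add2,r2:Mul1,r3:8
  c5: CDB Add1=2; issue MUL r1<-Mul2  regs: r0:8,r1:Mul2,r2:Mul1,r3:8
  c6: stall  regs: r0:8,r1:Mul2,r2:Mul1,r3:8
  c7: CDB Add2=-6; stall  regs: r0:8,r1:Mul2,r2:Mul1,r3:8
  c8: CDB Mul1=48; issue MUL r2<-Mul1  regs: r0:8,r1:Mul2,r2:Mul1,r3:8
  c9: issue SUB r3<-Add1  regs: r0:8,r1:Mul2,r2:Mul1,r3:Add1
  c10: issue SUB r0<-Add2  regs: r0:Add2,r1:Mul2,r2:Mul1,r3:Add1
  c11: stall  regs: r0:Add2,r1:Mul2,r2:Mul1,r3:Add1
  c12: CDB Mul2=-48; stall  regs: r0:Add2,r1:-48,r2:Mul1,r3:Add1
  c13: CDB Mul1=384; stall  regs: r0:Add2,r1:-48,r2:384,r3:Add1
  c14: CDB Add2=56; issue ADD r0<-Add2  regs: r0:Add2,r1:-48,r2:384,r3:Add1
  c15: CDB Add1=-376; issue SUB r0<-Add1  regs: r0:Add1,r1:-48,r2:384,r3:-376
  c16: CDB Add2=440  regs: r0:Add1,r1:-48,r2:384,r3:-376
  c17: -  regs: r0:Add1,r1:-48,r2:384,r3:-376
  c18: CDB Add1=488  regs: r0:488,r1:-48,r2:384,r3:-376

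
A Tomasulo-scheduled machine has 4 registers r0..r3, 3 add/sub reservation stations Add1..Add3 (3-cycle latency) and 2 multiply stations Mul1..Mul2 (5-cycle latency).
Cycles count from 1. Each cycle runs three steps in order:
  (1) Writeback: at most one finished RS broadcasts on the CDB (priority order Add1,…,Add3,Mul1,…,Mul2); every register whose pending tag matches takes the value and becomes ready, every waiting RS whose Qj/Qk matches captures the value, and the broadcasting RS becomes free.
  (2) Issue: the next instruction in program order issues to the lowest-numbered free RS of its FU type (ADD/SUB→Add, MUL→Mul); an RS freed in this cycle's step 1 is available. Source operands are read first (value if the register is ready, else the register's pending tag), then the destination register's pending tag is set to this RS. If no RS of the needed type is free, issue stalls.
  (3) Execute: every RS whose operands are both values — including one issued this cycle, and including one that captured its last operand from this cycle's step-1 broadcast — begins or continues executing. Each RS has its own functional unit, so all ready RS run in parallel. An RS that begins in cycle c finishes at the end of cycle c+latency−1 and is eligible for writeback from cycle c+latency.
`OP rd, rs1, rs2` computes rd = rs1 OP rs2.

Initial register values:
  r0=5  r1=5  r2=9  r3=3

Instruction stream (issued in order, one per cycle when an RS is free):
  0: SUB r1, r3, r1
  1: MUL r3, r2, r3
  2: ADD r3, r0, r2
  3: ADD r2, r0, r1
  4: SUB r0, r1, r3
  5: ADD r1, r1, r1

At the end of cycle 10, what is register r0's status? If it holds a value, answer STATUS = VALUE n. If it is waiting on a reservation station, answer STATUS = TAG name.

STATUS = VALUE -16

cycle 1: issue SUB r1<-Add1 // r0:5,r1:Add1,r2:9,r3:3
cycle 2: issue MUL r3<-Mul1 // r0:5,r1:Add1,r2:9,r3:Mul1
cycle 3: issue ADD r3<-Add2 // r0:5,r1:Add1,r2:9,r3:Add2
cycle 4: CDB Add1=-2; issue ADD r2<-Add1 // r0:5,r1:-2,r2:Add1,r3:Add2
cycle 5: issue SUB r0<-Add3 // r0:Add3,r1:-2,r2:Add1,r3:Add2
cycle 6: CDB Add2=14; issue ADD r1<-Add2 // r0:Add3,r1:Add2,r2:Add1,r3:14
cycle 7: CDB Add1=3 // r0:Add3,r1:Add2,r2:3,r3:14
cycle 8: CDB Mul1=27 // r0:Add3,r1:Add2,r2:3,r3:14
cycle 9: CDB Add2=-4 // r0:Add3,r1:-4,r2:3,r3:14
cycle 10: CDB Add3=-16 // r0:-16,r1:-4,r2:3,r3:14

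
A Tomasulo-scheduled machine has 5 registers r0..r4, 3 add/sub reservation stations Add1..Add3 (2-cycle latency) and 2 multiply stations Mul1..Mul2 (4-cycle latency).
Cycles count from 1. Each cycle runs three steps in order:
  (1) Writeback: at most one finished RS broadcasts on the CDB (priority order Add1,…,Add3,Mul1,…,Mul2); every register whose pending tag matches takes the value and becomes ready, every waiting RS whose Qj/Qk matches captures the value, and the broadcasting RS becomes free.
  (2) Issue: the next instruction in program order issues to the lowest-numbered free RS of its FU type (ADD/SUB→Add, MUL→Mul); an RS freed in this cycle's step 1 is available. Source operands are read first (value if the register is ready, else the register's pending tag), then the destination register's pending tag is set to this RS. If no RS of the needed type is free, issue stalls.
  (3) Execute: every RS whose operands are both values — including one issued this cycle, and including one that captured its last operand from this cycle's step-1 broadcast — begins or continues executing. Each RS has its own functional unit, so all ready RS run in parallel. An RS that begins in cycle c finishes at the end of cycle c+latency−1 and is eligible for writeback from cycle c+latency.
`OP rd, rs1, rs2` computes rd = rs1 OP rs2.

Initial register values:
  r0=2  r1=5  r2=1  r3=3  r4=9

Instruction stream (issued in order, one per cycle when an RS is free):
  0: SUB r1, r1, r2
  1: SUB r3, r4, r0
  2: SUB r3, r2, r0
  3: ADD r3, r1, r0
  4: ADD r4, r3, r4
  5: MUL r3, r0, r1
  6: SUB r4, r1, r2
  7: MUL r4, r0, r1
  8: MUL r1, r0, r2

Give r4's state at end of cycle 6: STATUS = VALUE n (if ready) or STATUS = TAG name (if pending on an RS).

cycle 1: issue SUB r1<-Add1 // r0:2,r1:Add1,r2:1,r3:3,r4:9
cycle 2: issue SUB r3<-Add2 // r0:2,r1:Add1,r2:1,r3:Add2,r4:9
cycle 3: CDB Add1=4; issue SUB r3<-Add1 // r0:2,r1:4,r2:1,r3:Add1,r4:9
cycle 4: CDB Add2=7; issue ADD r3<-Add2 // r0:2,r1:4,r2:1,r3:Add2,r4:9
cycle 5: CDB Add1=-1; issue ADD r4<-Add1 // r0:2,r1:4,r2:1,r3:Add2,r4:Add1
cycle 6: CDB Add2=6; issue MUL r3<-Mul1 // r0:2,r1:4,r2:1,r3:Mul1,r4:Add1

STATUS = TAG Add1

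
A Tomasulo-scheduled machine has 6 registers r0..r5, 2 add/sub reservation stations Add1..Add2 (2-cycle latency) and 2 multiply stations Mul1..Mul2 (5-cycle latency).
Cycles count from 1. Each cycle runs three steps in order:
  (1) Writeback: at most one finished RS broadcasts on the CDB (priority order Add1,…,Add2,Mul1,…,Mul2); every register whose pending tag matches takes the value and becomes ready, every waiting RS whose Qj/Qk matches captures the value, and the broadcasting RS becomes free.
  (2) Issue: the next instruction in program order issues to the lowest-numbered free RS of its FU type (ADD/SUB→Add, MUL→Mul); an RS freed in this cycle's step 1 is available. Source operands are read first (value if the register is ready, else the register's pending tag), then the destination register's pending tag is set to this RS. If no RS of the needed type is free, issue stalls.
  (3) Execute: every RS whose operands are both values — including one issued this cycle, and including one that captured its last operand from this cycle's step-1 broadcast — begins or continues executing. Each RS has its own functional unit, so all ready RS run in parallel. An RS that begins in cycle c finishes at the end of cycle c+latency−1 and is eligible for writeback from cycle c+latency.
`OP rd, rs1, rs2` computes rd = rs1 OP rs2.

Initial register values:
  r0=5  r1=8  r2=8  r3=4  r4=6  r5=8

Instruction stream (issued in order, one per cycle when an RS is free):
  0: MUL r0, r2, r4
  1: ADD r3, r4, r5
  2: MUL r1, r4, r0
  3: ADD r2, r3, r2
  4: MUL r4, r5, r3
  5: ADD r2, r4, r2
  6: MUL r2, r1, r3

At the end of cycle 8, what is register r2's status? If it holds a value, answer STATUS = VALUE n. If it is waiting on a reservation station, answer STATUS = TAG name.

c1: issue MUL r0<-Mul1 | r0:Mul1,r1:8,r2:8,r3:4,r4:6,r5:8
c2: issue ADD r3<-Add1 | r0:Mul1,r1:8,r2:8,r3:Add1,r4:6,r5:8
c3: issue MUL r1<-Mul2 | r0:Mul1,r1:Mul2,r2:8,r3:Add1,r4:6,r5:8
c4: CDB Add1=14; issue ADD r2<-Add1 | r0:Mul1,r1:Mul2,r2:Add1,r3:14,r4:6,r5:8
c5: stall | r0:Mul1,r1:Mul2,r2:Add1,r3:14,r4:6,r5:8
c6: CDB Add1=22; stall | r0:Mul1,r1:Mul2,r2:22,r3:14,r4:6,r5:8
c7: CDB Mul1=48; issue MUL r4<-Mul1 | r0:48,r1:Mul2,r2:22,r3:14,r4:Mul1,r5:8
c8: issue ADD r2<-Add1 | r0:48,r1:Mul2,r2:Add1,r3:14,r4:Mul1,r5:8

STATUS = TAG Add1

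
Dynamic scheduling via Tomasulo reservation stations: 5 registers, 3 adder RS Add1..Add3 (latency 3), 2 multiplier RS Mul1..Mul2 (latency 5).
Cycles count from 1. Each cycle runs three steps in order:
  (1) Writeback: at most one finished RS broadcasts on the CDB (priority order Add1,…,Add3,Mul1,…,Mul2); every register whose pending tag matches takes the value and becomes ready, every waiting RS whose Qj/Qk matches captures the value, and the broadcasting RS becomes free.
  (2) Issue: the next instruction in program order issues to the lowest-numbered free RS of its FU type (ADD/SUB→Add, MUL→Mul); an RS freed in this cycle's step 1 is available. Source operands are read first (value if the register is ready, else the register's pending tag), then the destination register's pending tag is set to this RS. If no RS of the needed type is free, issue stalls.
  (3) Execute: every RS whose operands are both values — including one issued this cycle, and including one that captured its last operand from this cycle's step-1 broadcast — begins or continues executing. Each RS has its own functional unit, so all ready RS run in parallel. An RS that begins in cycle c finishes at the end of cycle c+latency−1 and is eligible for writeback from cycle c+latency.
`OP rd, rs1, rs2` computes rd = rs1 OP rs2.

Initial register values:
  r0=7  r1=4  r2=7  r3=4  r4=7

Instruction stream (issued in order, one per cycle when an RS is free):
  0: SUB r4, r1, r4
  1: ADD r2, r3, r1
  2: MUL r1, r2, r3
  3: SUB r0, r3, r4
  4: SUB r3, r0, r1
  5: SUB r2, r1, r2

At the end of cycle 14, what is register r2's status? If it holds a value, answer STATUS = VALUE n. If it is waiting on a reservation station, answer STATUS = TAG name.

STATUS = VALUE 24

  c1: issue SUB r4<-Add1  regs: r0:7,r1:4,r2:7,r3:4,r4:Add1
  c2: issue ADD r2<-Add2  regs: r0:7,r1:4,r2:Add2,r3:4,r4:Add1
  c3: issue MUL r1<-Mul1  regs: r0:7,r1:Mul1,r2:Add2,r3:4,r4:Add1
  c4: CDB Add1=-3; issue SUB r0<-Add1  regs: r0:Add1,r1:Mul1,r2:Add2,r3:4,r4:-3
  c5: CDB Add2=8; issue SUB r3<-Add2  regs: r0:Add1,r1:Mul1,r2:8,r3:Add2,r4:-3
  c6: issue SUB r2<-Add3  regs: r0:Add1,r1:Mul1,r2:Add3,r3:Add2,r4:-3
  c7: CDB Add1=7  regs: r0:7,r1:Mul1,r2:Add3,r3:Add2,r4:-3
  c8: -  regs: r0:7,r1:Mul1,r2:Add3,r3:Add2,r4:-3
  c9: -  regs: r0:7,r1:Mul1,r2:Add3,r3:Add2,r4:-3
  c10: CDB Mul1=32  regs: r0:7,r1:32,r2:Add3,r3:Add2,r4:-3
  c11: -  regs: r0:7,r1:32,r2:Add3,r3:Add2,r4:-3
  c12: -  regs: r0:7,r1:32,r2:Add3,r3:Add2,r4:-3
  c13: CDB Add2=-25  regs: r0:7,r1:32,r2:Add3,r3:-25,r4:-3
  c14: CDB Add3=24  regs: r0:7,r1:32,r2:24,r3:-25,r4:-3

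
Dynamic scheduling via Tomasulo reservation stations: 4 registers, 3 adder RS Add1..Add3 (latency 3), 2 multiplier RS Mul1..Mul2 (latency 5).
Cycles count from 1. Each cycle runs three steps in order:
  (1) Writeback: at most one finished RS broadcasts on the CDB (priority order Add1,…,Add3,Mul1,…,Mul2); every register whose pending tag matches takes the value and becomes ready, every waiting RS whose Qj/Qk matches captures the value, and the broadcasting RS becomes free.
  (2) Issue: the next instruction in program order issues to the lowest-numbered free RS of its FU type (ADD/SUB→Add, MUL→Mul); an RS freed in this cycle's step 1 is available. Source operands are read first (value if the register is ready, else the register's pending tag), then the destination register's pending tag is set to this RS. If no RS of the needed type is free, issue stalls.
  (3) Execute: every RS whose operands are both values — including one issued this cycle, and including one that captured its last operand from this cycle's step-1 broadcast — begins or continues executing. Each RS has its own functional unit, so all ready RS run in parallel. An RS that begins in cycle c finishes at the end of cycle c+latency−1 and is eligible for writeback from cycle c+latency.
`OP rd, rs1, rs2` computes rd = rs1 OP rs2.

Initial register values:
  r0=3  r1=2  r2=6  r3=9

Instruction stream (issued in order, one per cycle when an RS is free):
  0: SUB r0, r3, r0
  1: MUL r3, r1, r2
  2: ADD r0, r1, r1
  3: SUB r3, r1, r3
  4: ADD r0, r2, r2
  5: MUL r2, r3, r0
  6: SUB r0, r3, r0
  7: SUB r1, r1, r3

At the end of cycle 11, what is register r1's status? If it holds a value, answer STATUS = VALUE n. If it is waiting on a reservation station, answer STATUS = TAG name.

STATUS = TAG Add3

cycle 1: issue SUB r0<-Add1 // r0:Add1,r1:2,r2:6,r3:9
cycle 2: issue MUL r3<-Mul1 // r0:Add1,r1:2,r2:6,r3:Mul1
cycle 3: issue ADD r0<-Add2 // r0:Add2,r1:2,r2:6,r3:Mul1
cycle 4: CDB Add1=6; issue SUB r3<-Add1 // r0:Add2,r1:2,r2:6,r3:Add1
cycle 5: issue ADD r0<-Add3 // r0:Add3,r1:2,r2:6,r3:Add1
cycle 6: CDB Add2=4; issue MUL r2<-Mul2 // r0:Add3,r1:2,r2:Mul2,r3:Add1
cycle 7: CDB Mul1=12; issue SUB r0<-Add2 // r0:Add2,r1:2,r2:Mul2,r3:Add1
cycle 8: CDB Add3=12; issue SUB r1<-Add3 // r0:Add2,r1:Add3,r2:Mul2,r3:Add1
cycle 9: - // r0:Add2,r1:Add3,r2:Mul2,r3:Add1
cycle 10: CDB Add1=-10 // r0:Add2,r1:Add3,r2:Mul2,r3:-10
cycle 11: - // r0:Add2,r1:Add3,r2:Mul2,r3:-10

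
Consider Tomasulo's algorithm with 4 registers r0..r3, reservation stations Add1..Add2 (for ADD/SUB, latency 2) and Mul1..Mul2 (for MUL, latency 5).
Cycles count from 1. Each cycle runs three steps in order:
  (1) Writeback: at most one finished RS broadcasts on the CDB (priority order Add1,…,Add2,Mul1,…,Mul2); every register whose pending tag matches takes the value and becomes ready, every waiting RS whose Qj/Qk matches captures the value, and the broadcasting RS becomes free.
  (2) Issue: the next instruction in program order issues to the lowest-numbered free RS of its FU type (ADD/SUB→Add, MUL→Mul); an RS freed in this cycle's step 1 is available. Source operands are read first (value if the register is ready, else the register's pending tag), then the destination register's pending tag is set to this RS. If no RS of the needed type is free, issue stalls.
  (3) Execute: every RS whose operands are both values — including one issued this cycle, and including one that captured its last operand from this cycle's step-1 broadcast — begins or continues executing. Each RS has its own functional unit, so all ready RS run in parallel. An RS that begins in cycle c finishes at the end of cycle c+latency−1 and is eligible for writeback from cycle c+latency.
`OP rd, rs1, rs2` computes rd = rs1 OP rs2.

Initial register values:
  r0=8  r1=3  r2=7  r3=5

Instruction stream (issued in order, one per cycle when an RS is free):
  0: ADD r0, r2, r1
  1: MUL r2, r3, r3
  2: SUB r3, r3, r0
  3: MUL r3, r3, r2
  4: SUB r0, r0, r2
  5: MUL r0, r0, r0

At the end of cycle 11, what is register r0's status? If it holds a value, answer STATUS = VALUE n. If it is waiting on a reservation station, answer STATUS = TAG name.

  c1: issue ADD r0<-Add1  regs: r0:Add1,r1:3,r2:7,r3:5
  c2: issue MUL r2<-Mul1  regs: r0:Add1,r1:3,r2:Mul1,r3:5
  c3: CDB Add1=10; issue SUB r3<-Add1  regs: r0:10,r1:3,r2:Mul1,r3:Add1
  c4: issue MUL r3<-Mul2  regs: r0:10,r1:3,r2:Mul1,r3:Mul2
  c5: CDB Add1=-5; issue SUB r0<-Add1  regs: r0:Add1,r1:3,r2:Mul1,r3:Mul2
  c6: stall  regs: r0:Add1,r1:3,r2:Mul1,r3:Mul2
  c7: CDB Mul1=25; issue MUL r0<-Mul1  regs: r0:Mul1,r1:3,r2:25,r3:Mul2
  c8: -  regs: r0:Mul1,r1:3,r2:25,r3:Mul2
  c9: CDB Add1=-15  regs: r0:Mul1,r1:3,r2:25,r3:Mul2
  c10: -  regs: r0:Mul1,r1:3,r2:25,r3:Mul2
  c11: -  regs: r0:Mul1,r1:3,r2:25,r3:Mul2

STATUS = TAG Mul1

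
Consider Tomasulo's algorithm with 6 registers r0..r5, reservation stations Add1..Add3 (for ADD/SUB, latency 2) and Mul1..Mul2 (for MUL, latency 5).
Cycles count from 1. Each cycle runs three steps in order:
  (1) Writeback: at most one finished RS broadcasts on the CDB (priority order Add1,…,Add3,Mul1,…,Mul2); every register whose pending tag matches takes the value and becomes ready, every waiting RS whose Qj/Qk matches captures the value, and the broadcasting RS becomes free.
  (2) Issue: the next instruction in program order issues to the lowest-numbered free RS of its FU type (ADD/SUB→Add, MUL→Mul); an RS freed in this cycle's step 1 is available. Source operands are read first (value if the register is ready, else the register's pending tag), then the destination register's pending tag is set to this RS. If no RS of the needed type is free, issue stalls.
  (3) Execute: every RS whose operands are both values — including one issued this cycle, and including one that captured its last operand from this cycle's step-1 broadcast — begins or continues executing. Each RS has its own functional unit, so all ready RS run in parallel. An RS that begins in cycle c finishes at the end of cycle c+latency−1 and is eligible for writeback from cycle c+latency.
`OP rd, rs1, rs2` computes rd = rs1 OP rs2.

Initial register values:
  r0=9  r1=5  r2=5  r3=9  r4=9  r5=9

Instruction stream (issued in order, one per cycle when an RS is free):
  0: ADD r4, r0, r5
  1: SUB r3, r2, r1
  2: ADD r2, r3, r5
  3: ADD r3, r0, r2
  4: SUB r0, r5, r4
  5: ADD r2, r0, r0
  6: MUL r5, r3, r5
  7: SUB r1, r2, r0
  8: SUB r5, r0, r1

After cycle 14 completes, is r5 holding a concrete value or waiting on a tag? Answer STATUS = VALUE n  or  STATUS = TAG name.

  c1: issue ADD r4<-Add1  regs: r0:9,r1:5,r2:5,r3:9,r4:Add1,r5:9
  c2: issue SUB r3<-Add2  regs: r0:9,r1:5,r2:5,r3:Add2,r4:Add1,r5:9
  c3: CDB Add1=18; issue ADD r2<-Add1  regs: r0:9,r1:5,r2:Add1,r3:Add2,r4:18,r5:9
  c4: CDB Add2=0; issue ADD r3<-Add2  regs: r0:9,r1:5,r2:Add1,r3:Add2,r4:18,r5:9
  c5: issue SUB r0<-Add3  regs: r0:Add3,r1:5,r2:Add1,r3:Add2,r4:18,r5:9
  c6: CDB Add1=9; issue ADD r2<-Add1  regs: r0:Add3,r1:5,r2:Add1,r3:Add2,r4:18,r5:9
  c7: CDB Add3=-9; issue MUL r5<-Mul1  regs: r0:-9,r1:5,r2:Add1,r3:Add2,r4:18,r5:Mul1
  c8: CDB Add2=18; issue SUB r1<-Add2  regs: r0:-9,r1:Add2,r2:Add1,r3:18,r4:18,r5:Mul1
  c9: CDB Add1=-18; issue SUB r5<-Add1  regs: r0:-9,r1:Add2,r2:-18,r3:18,r4:18,r5:Add1
  c10: -  regs: r0:-9,r1:Add2,r2:-18,r3:18,r4:18,r5:Add1
  c11: CDB Add2=-9  regs: r0:-9,r1:-9,r2:-18,r3:18,r4:18,r5:Add1
  c12: -  regs: r0:-9,r1:-9,r2:-18,r3:18,r4:18,r5:Add1
  c13: CDB Add1=0  regs: r0:-9,r1:-9,r2:-18,r3:18,r4:18,r5:0
  c14: CDB Mul1=162  regs: r0:-9,r1:-9,r2:-18,r3:18,r4:18,r5:0

STATUS = VALUE 0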